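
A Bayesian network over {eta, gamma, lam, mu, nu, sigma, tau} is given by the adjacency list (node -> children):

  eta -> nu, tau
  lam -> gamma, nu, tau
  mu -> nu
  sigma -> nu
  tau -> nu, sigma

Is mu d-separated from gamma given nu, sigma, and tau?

No

We examine all 4 paths between mu and gamma:
Path 1: mu → nu ← lam → gamma
  nu is a collider and nu is conditioned on, which opens it; lam is a fork and lam is not conditioned on — no node blocks this path, so it is active.
Path 2: mu → nu ← eta → tau ← lam → gamma
  nu is a collider and nu is conditioned on, which opens it; eta is a fork and eta is not conditioned on; tau is a collider and tau is conditioned on, which opens it; lam is a fork and lam is not conditioned on — no node blocks this path, so it is active.
Path 3: mu → nu ← sigma ← tau ← lam → gamma
  sigma is a chain here and sigma is conditioned on, so the path is blocked at sigma.
Path 4: mu → nu ← tau ← lam → gamma
  tau is a chain here and tau is conditioned on, so the path is blocked at tau.
Because an active path exists, mu and gamma are not d-separated.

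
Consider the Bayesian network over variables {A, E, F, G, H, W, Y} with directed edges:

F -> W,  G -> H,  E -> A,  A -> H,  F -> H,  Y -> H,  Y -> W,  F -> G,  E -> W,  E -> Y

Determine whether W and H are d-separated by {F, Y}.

Enumerating the 6 paths from W to H and testing each for blocking by {F, Y}:
Path 1: W ← E → Y → H
  Y is a chain here and Y is conditioned on, so the path is blocked at Y.
Path 2: W ← E → A → H
  E is a fork and E is not conditioned on; A is a chain and A is not conditioned on — no node blocks this path, so it is active.
Path 3: W ← F → H
  F is a fork here and F is conditioned on, so the path is blocked at F.
Path 4: W ← F → G → H
  F is a fork here and F is conditioned on, so the path is blocked at F.
Path 5: W ← Y → H
  Y is a fork here and Y is conditioned on, so the path is blocked at Y.
Path 6: W ← Y ← E → A → H
  Y is a chain here and Y is conditioned on, so the path is blocked at Y.
Because an active path exists, W and H are not d-separated.

No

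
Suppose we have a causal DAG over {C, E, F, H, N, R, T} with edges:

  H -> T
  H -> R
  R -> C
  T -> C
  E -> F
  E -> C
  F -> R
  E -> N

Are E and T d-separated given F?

Yes — E and T are d-separated given {F}.

We examine all 4 paths between E and T:
Path 1: E → C ← R ← H → T
  C is a collider here and neither C nor any of its descendants is conditioned on, so the collider stays closed — the path is blocked at C.
Path 2: E → C ← T
  C is a collider here and neither C nor any of its descendants is conditioned on, so the collider stays closed — the path is blocked at C.
Path 3: E → F → R → C ← T
  F is a chain here and F is conditioned on, so the path is blocked at F.
Path 4: E → F → R ← H → T
  F is a chain here and F is conditioned on, so the path is blocked at F.
All paths are blocked; E ⊥ T | {F} holds.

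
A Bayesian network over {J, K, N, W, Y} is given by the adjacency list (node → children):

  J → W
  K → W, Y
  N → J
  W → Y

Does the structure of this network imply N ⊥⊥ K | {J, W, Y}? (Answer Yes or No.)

Yes

We examine all 2 paths between N and K:
Path 1: N → J → W ← K
  J is a chain here and J is conditioned on, so the path is blocked at J.
Path 2: N → J → W → Y ← K
  J is a chain here and J is conditioned on, so the path is blocked at J.
Every path is blocked, so N and K are d-separated given {J, W, Y}.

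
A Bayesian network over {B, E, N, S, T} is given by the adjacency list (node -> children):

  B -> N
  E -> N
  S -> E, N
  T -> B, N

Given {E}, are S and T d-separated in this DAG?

Yes

We examine all 4 paths between S and T:
  1. S → N ← B ← T — N:collider[blocks]; B:chain[open] ⇒ blocked
  2. S → N ← T — N:collider[blocks] ⇒ blocked
  3. S → E → N ← B ← T — E:chain[blocks]; N:collider[blocks]; B:chain[open] ⇒ blocked
  4. S → E → N ← T — E:chain[blocks]; N:collider[blocks] ⇒ blocked
Since every path is blocked, d-separation holds.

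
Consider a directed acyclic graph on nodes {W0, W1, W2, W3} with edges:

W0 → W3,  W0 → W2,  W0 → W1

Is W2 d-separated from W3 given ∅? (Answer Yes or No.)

Only one path connects W2 and W3:
Path 1: W2 ← W0 → W3
  W0 is a fork and W0 is not conditioned on — no node blocks this path, so it is active.
Since the path W2 ← W0 → W3 is active, W2 and W3 are not d-separated given ∅.

No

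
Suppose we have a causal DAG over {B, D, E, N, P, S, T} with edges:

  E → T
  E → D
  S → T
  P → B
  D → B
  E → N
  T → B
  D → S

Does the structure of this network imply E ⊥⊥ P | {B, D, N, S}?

There are 4 undirected paths between E and P; checking each against the conditioning set {B, D, N, S}:
Path 1: E → D → S → T → B ← P
  D is a chain here and D is conditioned on, so the path is blocked at D.
Path 2: E → D → B ← P
  D is a chain here and D is conditioned on, so the path is blocked at D.
Path 3: E → T ← S ← D → B ← P
  S is a chain here and S is conditioned on, so the path is blocked at S.
Path 4: E → T → B ← P
  T is a chain and T is not conditioned on; B is a collider and B is conditioned on, which opens it — no node blocks this path, so it is active.
At least one path is unblocked, so d-separation fails.

No — E and P are not d-separated given {B, D, N, S}.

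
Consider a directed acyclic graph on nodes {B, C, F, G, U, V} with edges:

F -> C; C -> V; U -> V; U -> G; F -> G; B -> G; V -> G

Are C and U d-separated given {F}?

Yes — C and U are d-separated given {F}.

We examine all 4 paths between C and U:
Path 1: C ← F → G ← U
  F is a fork here and F is conditioned on, so the path is blocked at F.
Path 2: C ← F → G ← V ← U
  F is a fork here and F is conditioned on, so the path is blocked at F.
Path 3: C → V → G ← U
  G is a collider here and neither G nor any of its descendants is conditioned on, so the collider stays closed — the path is blocked at G.
Path 4: C → V ← U
  V is a collider here and neither V nor any of its descendants is conditioned on, so the collider stays closed — the path is blocked at V.
Since every path is blocked, d-separation holds.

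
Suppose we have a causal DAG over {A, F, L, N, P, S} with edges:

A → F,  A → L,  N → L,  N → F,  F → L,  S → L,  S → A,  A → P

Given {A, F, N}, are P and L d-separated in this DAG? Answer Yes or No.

We examine all 4 paths between P and L:
Path 1: P ← A ← S → L
  A is a chain here and A is conditioned on, so the path is blocked at A.
Path 2: P ← A → L
  A is a fork here and A is conditioned on, so the path is blocked at A.
Path 3: P ← A → F → L
  A is a fork here and A is conditioned on, so the path is blocked at A.
Path 4: P ← A → F ← N → L
  A is a fork here and A is conditioned on, so the path is blocked at A.
Since every path is blocked, d-separation holds.

Yes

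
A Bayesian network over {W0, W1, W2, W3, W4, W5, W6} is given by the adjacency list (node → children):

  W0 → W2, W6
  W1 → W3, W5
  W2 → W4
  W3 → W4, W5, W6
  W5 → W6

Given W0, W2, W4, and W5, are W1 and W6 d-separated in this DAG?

No — W1 and W6 are not d-separated given {W0, W2, W4, W5}.

There are 6 undirected paths between W1 and W6; checking each against the conditioning set {W0, W2, W4, W5}:
Path 1: W1 → W5 → W6
  W5 is a chain here and W5 is conditioned on, so the path is blocked at W5.
Path 2: W1 → W5 ← W3 → W6
  W5 is a collider and W5 is conditioned on, which opens it; W3 is a fork and W3 is not conditioned on — no node blocks this path, so it is active.
Path 3: W1 → W5 ← W3 → W4 ← W2 ← W0 → W6
  W2 is a chain here and W2 is conditioned on, so the path is blocked at W2.
Path 4: W1 → W3 → W6
  W3 is a chain and W3 is not conditioned on — no node blocks this path, so it is active.
Path 5: W1 → W3 → W4 ← W2 ← W0 → W6
  W2 is a chain here and W2 is conditioned on, so the path is blocked at W2.
Path 6: W1 → W3 → W5 → W6
  W5 is a chain here and W5 is conditioned on, so the path is blocked at W5.
Because an active path exists, W1 and W6 are not d-separated.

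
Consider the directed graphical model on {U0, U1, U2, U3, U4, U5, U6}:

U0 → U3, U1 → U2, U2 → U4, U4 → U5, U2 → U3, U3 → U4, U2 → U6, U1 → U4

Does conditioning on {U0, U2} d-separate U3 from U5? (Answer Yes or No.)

Enumerating the 3 paths from U3 to U5 and testing each for blocking by {U0, U2}:
Path 1: U3 → U4 → U5
  U4 is a chain and U4 is not conditioned on — no node blocks this path, so it is active.
Path 2: U3 ← U2 ← U1 → U4 → U5
  U2 is a chain here and U2 is conditioned on, so the path is blocked at U2.
Path 3: U3 ← U2 → U4 → U5
  U2 is a fork here and U2 is conditioned on, so the path is blocked at U2.
At least one path is unblocked, so d-separation fails.

No — U3 and U5 are not d-separated given {U0, U2}.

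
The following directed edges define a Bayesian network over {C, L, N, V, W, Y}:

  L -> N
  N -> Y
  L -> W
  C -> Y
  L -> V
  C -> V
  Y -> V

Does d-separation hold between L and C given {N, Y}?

Yes — L and C are d-separated given {N, Y}.

There are 4 undirected paths between L and C; checking each against the conditioning set {N, Y}:
  1. L → V ← C — V:collider[blocks] ⇒ blocked
  2. L → V ← Y ← C — V:collider[blocks]; Y:chain[blocks] ⇒ blocked
  3. L → N → Y ← C — N:chain[blocks]; Y:collider[open] ⇒ blocked
  4. L → N → Y → V ← C — N:chain[blocks]; Y:chain[blocks]; V:collider[blocks] ⇒ blocked
All paths are blocked; L ⊥ C | {N, Y} holds.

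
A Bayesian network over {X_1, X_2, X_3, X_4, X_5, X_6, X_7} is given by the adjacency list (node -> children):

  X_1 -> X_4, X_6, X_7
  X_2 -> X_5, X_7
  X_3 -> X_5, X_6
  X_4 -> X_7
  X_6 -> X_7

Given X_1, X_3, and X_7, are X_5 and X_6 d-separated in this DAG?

No

We examine all 4 paths between X_5 and X_6:
Path 1: X_5 ← X_2 → X_7 ← X_4 ← X_1 → X_6
  X_1 is a fork here and X_1 is conditioned on, so the path is blocked at X_1.
Path 2: X_5 ← X_2 → X_7 ← X_1 → X_6
  X_1 is a fork here and X_1 is conditioned on, so the path is blocked at X_1.
Path 3: X_5 ← X_2 → X_7 ← X_6
  X_2 is a fork and X_2 is not conditioned on; X_7 is a collider and X_7 is conditioned on, which opens it — no node blocks this path, so it is active.
Path 4: X_5 ← X_3 → X_6
  X_3 is a fork here and X_3 is conditioned on, so the path is blocked at X_3.
Since the path X_5 ← X_2 → X_7 ← X_6 is active, X_5 and X_6 are not d-separated given {X_1, X_3, X_7}.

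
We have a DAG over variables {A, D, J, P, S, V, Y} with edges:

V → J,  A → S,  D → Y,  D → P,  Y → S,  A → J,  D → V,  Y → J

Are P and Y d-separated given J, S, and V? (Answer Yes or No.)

3 paths connect P and Y; each must be blocked for d-separation to hold:
  1. P ← D → Y — D:fork[open] ⇒ active
  2. P ← D → V → J ← Y — D:fork[open]; V:chain[blocks]; J:collider[open] ⇒ blocked
  3. P ← D → V → J ← A → S ← Y — D:fork[open]; V:chain[blocks]; J:collider[open]; A:fork[open]; S:collider[open] ⇒ blocked
Since the path P ← D → Y is active, P and Y are not d-separated given {J, S, V}.

No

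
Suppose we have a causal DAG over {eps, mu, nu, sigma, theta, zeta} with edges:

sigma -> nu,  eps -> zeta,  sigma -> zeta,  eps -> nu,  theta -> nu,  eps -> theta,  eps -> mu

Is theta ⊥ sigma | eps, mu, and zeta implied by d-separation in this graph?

Yes

Enumerating the 4 paths from theta to sigma and testing each for blocking by {eps, mu, zeta}:
  1. theta → nu ← eps → zeta ← sigma — nu:collider[blocks]; eps:fork[blocks]; zeta:collider[open] ⇒ blocked
  2. theta → nu ← sigma — nu:collider[blocks] ⇒ blocked
  3. theta ← eps → nu ← sigma — eps:fork[blocks]; nu:collider[blocks] ⇒ blocked
  4. theta ← eps → zeta ← sigma — eps:fork[blocks]; zeta:collider[open] ⇒ blocked
Since every path is blocked, d-separation holds.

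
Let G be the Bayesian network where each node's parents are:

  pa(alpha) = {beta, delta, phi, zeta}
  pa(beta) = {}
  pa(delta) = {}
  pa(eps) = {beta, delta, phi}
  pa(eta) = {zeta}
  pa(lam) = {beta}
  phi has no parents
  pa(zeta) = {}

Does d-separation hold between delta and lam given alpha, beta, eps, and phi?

Yes

Enumerating the 4 paths from delta to lam and testing each for blocking by {alpha, beta, eps, phi}:
  1. delta → eps ← beta → lam — eps:collider[open]; beta:fork[blocks] ⇒ blocked
  2. delta → eps ← phi → alpha ← beta → lam — eps:collider[open]; phi:fork[blocks]; alpha:collider[open]; beta:fork[blocks] ⇒ blocked
  3. delta → alpha ← beta → lam — alpha:collider[open]; beta:fork[blocks] ⇒ blocked
  4. delta → alpha ← phi → eps ← beta → lam — alpha:collider[open]; phi:fork[blocks]; eps:collider[open]; beta:fork[blocks] ⇒ blocked
Every path is blocked, so delta and lam are d-separated given {alpha, beta, eps, phi}.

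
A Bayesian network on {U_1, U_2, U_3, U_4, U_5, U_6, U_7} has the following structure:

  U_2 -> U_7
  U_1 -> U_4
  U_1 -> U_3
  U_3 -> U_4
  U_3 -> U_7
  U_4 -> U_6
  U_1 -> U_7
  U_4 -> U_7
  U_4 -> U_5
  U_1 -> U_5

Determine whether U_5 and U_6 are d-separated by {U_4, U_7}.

Yes — U_5 and U_6 are d-separated given {U_4, U_7}.

Enumerating the 6 paths from U_5 to U_6 and testing each for blocking by {U_4, U_7}:
Path 1: U_5 ← U_4 → U_6
  U_4 is a fork here and U_4 is conditioned on, so the path is blocked at U_4.
Path 2: U_5 ← U_1 → U_7 ← U_4 → U_6
  U_4 is a fork here and U_4 is conditioned on, so the path is blocked at U_4.
Path 3: U_5 ← U_1 → U_7 ← U_3 → U_4 → U_6
  U_4 is a chain here and U_4 is conditioned on, so the path is blocked at U_4.
Path 4: U_5 ← U_1 → U_4 → U_6
  U_4 is a chain here and U_4 is conditioned on, so the path is blocked at U_4.
Path 5: U_5 ← U_1 → U_3 → U_7 ← U_4 → U_6
  U_4 is a fork here and U_4 is conditioned on, so the path is blocked at U_4.
Path 6: U_5 ← U_1 → U_3 → U_4 → U_6
  U_4 is a chain here and U_4 is conditioned on, so the path is blocked at U_4.
All paths are blocked; U_5 ⊥ U_6 | {U_4, U_7} holds.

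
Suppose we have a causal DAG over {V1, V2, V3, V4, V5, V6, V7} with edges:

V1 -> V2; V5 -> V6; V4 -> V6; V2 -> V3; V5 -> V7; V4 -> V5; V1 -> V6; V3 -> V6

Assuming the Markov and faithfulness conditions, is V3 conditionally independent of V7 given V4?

Enumerating the 4 paths from V3 to V7 and testing each for blocking by {V4}:
  1. V3 ← V2 ← V1 → V6 ← V5 → V7 — V2:chain[open]; V1:fork[open]; V6:collider[blocks]; V5:fork[open] ⇒ blocked
  2. V3 ← V2 ← V1 → V6 ← V4 → V5 → V7 — V2:chain[open]; V1:fork[open]; V6:collider[blocks]; V4:fork[blocks]; V5:chain[open] ⇒ blocked
  3. V3 → V6 ← V5 → V7 — V6:collider[blocks]; V5:fork[open] ⇒ blocked
  4. V3 → V6 ← V4 → V5 → V7 — V6:collider[blocks]; V4:fork[blocks]; V5:chain[open] ⇒ blocked
Every path is blocked, so V3 and V7 are d-separated given {V4}.

Yes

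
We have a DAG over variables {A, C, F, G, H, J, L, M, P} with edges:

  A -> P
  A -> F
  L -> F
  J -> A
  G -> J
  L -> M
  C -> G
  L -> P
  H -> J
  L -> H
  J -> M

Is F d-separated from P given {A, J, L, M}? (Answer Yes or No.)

Enumerating the 6 paths from F to P and testing each for blocking by {A, J, L, M}:
Path 1: F ← A ← J → M ← L → P
  A is a chain here and A is conditioned on, so the path is blocked at A.
Path 2: F ← A ← J ← H ← L → P
  A is a chain here and A is conditioned on, so the path is blocked at A.
Path 3: F ← A → P
  A is a fork here and A is conditioned on, so the path is blocked at A.
Path 4: F ← L → M ← J → A → P
  L is a fork here and L is conditioned on, so the path is blocked at L.
Path 5: F ← L → H → J → A → P
  L is a fork here and L is conditioned on, so the path is blocked at L.
Path 6: F ← L → P
  L is a fork here and L is conditioned on, so the path is blocked at L.
Since every path is blocked, d-separation holds.

Yes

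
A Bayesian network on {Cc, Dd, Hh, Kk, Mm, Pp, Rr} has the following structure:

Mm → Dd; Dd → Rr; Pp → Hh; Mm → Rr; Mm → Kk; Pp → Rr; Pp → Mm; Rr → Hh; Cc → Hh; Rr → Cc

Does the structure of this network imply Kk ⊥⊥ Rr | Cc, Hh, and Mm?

Yes

We examine all 5 paths between Kk and Rr:
Path 1: Kk ← Mm ← Pp → Rr
  Mm is a chain here and Mm is conditioned on, so the path is blocked at Mm.
Path 2: Kk ← Mm ← Pp → Hh ← Cc ← Rr
  Mm is a chain here and Mm is conditioned on, so the path is blocked at Mm.
Path 3: Kk ← Mm ← Pp → Hh ← Rr
  Mm is a chain here and Mm is conditioned on, so the path is blocked at Mm.
Path 4: Kk ← Mm → Rr
  Mm is a fork here and Mm is conditioned on, so the path is blocked at Mm.
Path 5: Kk ← Mm → Dd → Rr
  Mm is a fork here and Mm is conditioned on, so the path is blocked at Mm.
All paths are blocked; Kk ⊥ Rr | {Cc, Hh, Mm} holds.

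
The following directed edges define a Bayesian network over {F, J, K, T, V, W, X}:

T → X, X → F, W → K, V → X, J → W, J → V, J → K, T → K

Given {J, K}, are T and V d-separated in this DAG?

3 paths connect T and V; each must be blocked for d-separation to hold:
Path 1: T → K ← J → V
  J is a fork here and J is conditioned on, so the path is blocked at J.
Path 2: T → K ← W ← J → V
  J is a fork here and J is conditioned on, so the path is blocked at J.
Path 3: T → X ← V
  X is a collider here and neither X nor any of its descendants is conditioned on, so the collider stays closed — the path is blocked at X.
Every path is blocked, so T and V are d-separated given {J, K}.

Yes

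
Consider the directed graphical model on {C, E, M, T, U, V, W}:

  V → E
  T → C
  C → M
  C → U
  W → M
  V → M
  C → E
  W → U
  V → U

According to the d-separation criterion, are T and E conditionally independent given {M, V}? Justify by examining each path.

No

5 paths connect T and E; each must be blocked for d-separation to hold:
  1. T → C → U ← V → E — C:chain[open]; U:collider[blocks]; V:fork[blocks] ⇒ blocked
  2. T → C → U ← W → M ← V → E — C:chain[open]; U:collider[blocks]; W:fork[open]; M:collider[open]; V:fork[blocks] ⇒ blocked
  3. T → C → M ← V → E — C:chain[open]; M:collider[open]; V:fork[blocks] ⇒ blocked
  4. T → C → M ← W → U ← V → E — C:chain[open]; M:collider[open]; W:fork[open]; U:collider[blocks]; V:fork[blocks] ⇒ blocked
  5. T → C → E — C:chain[open] ⇒ active
Because an active path exists, T and E are not d-separated.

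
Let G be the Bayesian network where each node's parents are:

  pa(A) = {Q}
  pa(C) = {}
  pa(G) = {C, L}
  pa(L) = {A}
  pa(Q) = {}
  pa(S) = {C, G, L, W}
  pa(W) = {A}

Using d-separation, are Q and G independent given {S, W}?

No

6 paths connect Q and G; each must be blocked for d-separation to hold:
Path 1: Q → A → L → G
  A is a chain and A is not conditioned on; L is a chain and L is not conditioned on — no node blocks this path, so it is active.
Path 2: Q → A → L → S ← G
  A is a chain and A is not conditioned on; L is a chain and L is not conditioned on; S is a collider and S is conditioned on, which opens it — no node blocks this path, so it is active.
Path 3: Q → A → L → S ← C → G
  A is a chain and A is not conditioned on; L is a chain and L is not conditioned on; S is a collider and S is conditioned on, which opens it; C is a fork and C is not conditioned on — no node blocks this path, so it is active.
Path 4: Q → A → W → S ← G
  W is a chain here and W is conditioned on, so the path is blocked at W.
Path 5: Q → A → W → S ← L → G
  W is a chain here and W is conditioned on, so the path is blocked at W.
Path 6: Q → A → W → S ← C → G
  W is a chain here and W is conditioned on, so the path is blocked at W.
Since the path Q → A → L → G is active, Q and G are not d-separated given {S, W}.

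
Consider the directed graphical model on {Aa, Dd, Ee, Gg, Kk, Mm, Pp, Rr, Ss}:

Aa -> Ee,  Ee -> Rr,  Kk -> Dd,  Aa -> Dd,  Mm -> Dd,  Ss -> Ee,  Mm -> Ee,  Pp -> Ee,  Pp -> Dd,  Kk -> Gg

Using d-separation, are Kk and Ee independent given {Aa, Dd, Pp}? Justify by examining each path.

No

We examine all 3 paths between Kk and Ee:
Path 1: Kk → Dd ← Pp → Ee
  Pp is a fork here and Pp is conditioned on, so the path is blocked at Pp.
Path 2: Kk → Dd ← Aa → Ee
  Aa is a fork here and Aa is conditioned on, so the path is blocked at Aa.
Path 3: Kk → Dd ← Mm → Ee
  Dd is a collider and Dd is conditioned on, which opens it; Mm is a fork and Mm is not conditioned on — no node blocks this path, so it is active.
At least one path is unblocked, so d-separation fails.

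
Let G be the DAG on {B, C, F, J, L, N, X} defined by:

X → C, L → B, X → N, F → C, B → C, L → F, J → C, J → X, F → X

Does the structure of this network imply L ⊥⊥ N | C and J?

No

We examine all 6 paths between L and N:
Path 1: L → F → X → N
  F is a chain and F is not conditioned on; X is a chain and X is not conditioned on — no node blocks this path, so it is active.
Path 2: L → F → C ← X → N
  F is a chain and F is not conditioned on; C is a collider and C is conditioned on, which opens it; X is a fork and X is not conditioned on — no node blocks this path, so it is active.
Path 3: L → F → C ← J → X → N
  J is a fork here and J is conditioned on, so the path is blocked at J.
Path 4: L → B → C ← X → N
  B is a chain and B is not conditioned on; C is a collider and C is conditioned on, which opens it; X is a fork and X is not conditioned on — no node blocks this path, so it is active.
Path 5: L → B → C ← F → X → N
  B is a chain and B is not conditioned on; C is a collider and C is conditioned on, which opens it; F is a fork and F is not conditioned on; X is a chain and X is not conditioned on — no node blocks this path, so it is active.
Path 6: L → B → C ← J → X → N
  J is a fork here and J is conditioned on, so the path is blocked at J.
Because an active path exists, L and N are not d-separated.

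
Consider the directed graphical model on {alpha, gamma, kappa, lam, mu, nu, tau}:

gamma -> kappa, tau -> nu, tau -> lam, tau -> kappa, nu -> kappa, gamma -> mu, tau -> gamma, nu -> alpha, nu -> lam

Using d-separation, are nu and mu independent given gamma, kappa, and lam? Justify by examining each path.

Yes

There are 6 undirected paths between nu and mu; checking each against the conditioning set {gamma, kappa, lam}:
  1. nu → lam ← tau → gamma → mu — lam:collider[open]; tau:fork[open]; gamma:chain[blocks] ⇒ blocked
  2. nu → lam ← tau → kappa ← gamma → mu — lam:collider[open]; tau:fork[open]; kappa:collider[open]; gamma:fork[blocks] ⇒ blocked
  3. nu ← tau → gamma → mu — tau:fork[open]; gamma:chain[blocks] ⇒ blocked
  4. nu ← tau → kappa ← gamma → mu — tau:fork[open]; kappa:collider[open]; gamma:fork[blocks] ⇒ blocked
  5. nu → kappa ← gamma → mu — kappa:collider[open]; gamma:fork[blocks] ⇒ blocked
  6. nu → kappa ← tau → gamma → mu — kappa:collider[open]; tau:fork[open]; gamma:chain[blocks] ⇒ blocked
Every path is blocked, so nu and mu are d-separated given {gamma, kappa, lam}.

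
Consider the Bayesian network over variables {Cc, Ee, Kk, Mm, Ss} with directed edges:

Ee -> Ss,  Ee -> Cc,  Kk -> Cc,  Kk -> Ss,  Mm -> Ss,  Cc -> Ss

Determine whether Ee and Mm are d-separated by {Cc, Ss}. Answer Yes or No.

No

We examine all 3 paths between Ee and Mm:
Path 1: Ee → Cc ← Kk → Ss ← Mm
  Cc is a collider and Cc is conditioned on, which opens it; Kk is a fork and Kk is not conditioned on; Ss is a collider and Ss is conditioned on, which opens it — no node blocks this path, so it is active.
Path 2: Ee → Cc → Ss ← Mm
  Cc is a chain here and Cc is conditioned on, so the path is blocked at Cc.
Path 3: Ee → Ss ← Mm
  Ss is a collider and Ss is conditioned on, which opens it — no node blocks this path, so it is active.
At least one path is unblocked, so d-separation fails.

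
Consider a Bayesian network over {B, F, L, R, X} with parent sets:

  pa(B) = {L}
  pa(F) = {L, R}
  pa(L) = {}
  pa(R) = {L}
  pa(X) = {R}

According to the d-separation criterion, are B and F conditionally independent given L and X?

We examine all 2 paths between B and F:
Path 1: B ← L → F
  L is a fork here and L is conditioned on, so the path is blocked at L.
Path 2: B ← L → R → F
  L is a fork here and L is conditioned on, so the path is blocked at L.
All paths are blocked; B ⊥ F | {L, X} holds.

Yes — B and F are d-separated given {L, X}.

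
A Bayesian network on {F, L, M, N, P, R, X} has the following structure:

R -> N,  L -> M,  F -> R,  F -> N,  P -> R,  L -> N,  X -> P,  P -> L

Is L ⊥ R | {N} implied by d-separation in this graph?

There are 3 undirected paths between L and R; checking each against the conditioning set {N}:
Path 1: L → N ← F → R
  N is a collider and N is conditioned on, which opens it; F is a fork and F is not conditioned on — no node blocks this path, so it is active.
Path 2: L → N ← R
  N is a collider and N is conditioned on, which opens it — no node blocks this path, so it is active.
Path 3: L ← P → R
  P is a fork and P is not conditioned on — no node blocks this path, so it is active.
At least one path is unblocked, so d-separation fails.

No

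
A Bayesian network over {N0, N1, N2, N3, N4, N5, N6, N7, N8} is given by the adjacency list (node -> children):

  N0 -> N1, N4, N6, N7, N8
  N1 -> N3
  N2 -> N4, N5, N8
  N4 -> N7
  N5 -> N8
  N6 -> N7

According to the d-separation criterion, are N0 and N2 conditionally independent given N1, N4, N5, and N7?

We examine all 5 paths between N0 and N2:
  1. N0 → N4 ← N2 — N4:collider[open] ⇒ active
  2. N0 → N8 ← N2 — N8:collider[blocks] ⇒ blocked
  3. N0 → N8 ← N5 ← N2 — N8:collider[blocks]; N5:chain[blocks] ⇒ blocked
  4. N0 → N7 ← N4 ← N2 — N7:collider[open]; N4:chain[blocks] ⇒ blocked
  5. N0 → N6 → N7 ← N4 ← N2 — N6:chain[open]; N7:collider[open]; N4:chain[blocks] ⇒ blocked
Because an active path exists, N0 and N2 are not d-separated.

No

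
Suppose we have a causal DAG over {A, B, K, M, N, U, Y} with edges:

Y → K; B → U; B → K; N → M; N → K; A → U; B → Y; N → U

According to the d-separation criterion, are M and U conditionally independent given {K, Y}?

No

3 paths connect M and U; each must be blocked for d-separation to hold:
Path 1: M ← N → U
  N is a fork and N is not conditioned on — no node blocks this path, so it is active.
Path 2: M ← N → K ← Y ← B → U
  Y is a chain here and Y is conditioned on, so the path is blocked at Y.
Path 3: M ← N → K ← B → U
  N is a fork and N is not conditioned on; K is a collider and K is conditioned on, which opens it; B is a fork and B is not conditioned on — no node blocks this path, so it is active.
At least one path is unblocked, so d-separation fails.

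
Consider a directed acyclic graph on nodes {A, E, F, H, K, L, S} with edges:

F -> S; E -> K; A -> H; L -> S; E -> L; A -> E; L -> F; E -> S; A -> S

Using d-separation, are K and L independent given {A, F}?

5 paths connect K and L; each must be blocked for d-separation to hold:
  1. K ← E → S ← F ← L — E:fork[open]; S:collider[blocks]; F:chain[blocks] ⇒ blocked
  2. K ← E → S ← L — E:fork[open]; S:collider[blocks] ⇒ blocked
  3. K ← E ← A → S ← F ← L — E:chain[open]; A:fork[blocks]; S:collider[blocks]; F:chain[blocks] ⇒ blocked
  4. K ← E ← A → S ← L — E:chain[open]; A:fork[blocks]; S:collider[blocks] ⇒ blocked
  5. K ← E → L — E:fork[open] ⇒ active
Because an active path exists, K and L are not d-separated.

No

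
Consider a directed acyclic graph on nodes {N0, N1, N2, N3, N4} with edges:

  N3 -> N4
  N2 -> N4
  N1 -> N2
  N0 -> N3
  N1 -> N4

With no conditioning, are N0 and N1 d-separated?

Yes

Enumerating the 2 paths from N0 to N1 and testing each for blocking by ∅:
  1. N0 → N3 → N4 ← N1 — N3:chain[open]; N4:collider[blocks] ⇒ blocked
  2. N0 → N3 → N4 ← N2 ← N1 — N3:chain[open]; N4:collider[blocks]; N2:chain[open] ⇒ blocked
Since every path is blocked, d-separation holds.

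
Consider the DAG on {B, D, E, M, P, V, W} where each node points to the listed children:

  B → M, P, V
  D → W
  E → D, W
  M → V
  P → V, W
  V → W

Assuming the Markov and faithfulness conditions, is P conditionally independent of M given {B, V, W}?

6 paths connect P and M; each must be blocked for d-separation to hold:
Path 1: P ← B → M
  B is a fork here and B is conditioned on, so the path is blocked at B.
Path 2: P ← B → V ← M
  B is a fork here and B is conditioned on, so the path is blocked at B.
Path 3: P → W ← V ← B → M
  V is a chain here and V is conditioned on, so the path is blocked at V.
Path 4: P → W ← V ← M
  V is a chain here and V is conditioned on, so the path is blocked at V.
Path 5: P → V ← B → M
  B is a fork here and B is conditioned on, so the path is blocked at B.
Path 6: P → V ← M
  V is a collider and V is conditioned on, which opens it — no node blocks this path, so it is active.
Since the path P → V ← M is active, P and M are not d-separated given {B, V, W}.

No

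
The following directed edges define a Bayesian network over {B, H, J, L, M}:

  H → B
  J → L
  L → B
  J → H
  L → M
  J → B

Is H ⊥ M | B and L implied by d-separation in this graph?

Enumerating the 4 paths from H to M and testing each for blocking by {B, L}:
  1. H ← J → L → M — J:fork[open]; L:chain[blocks] ⇒ blocked
  2. H ← J → B ← L → M — J:fork[open]; B:collider[open]; L:fork[blocks] ⇒ blocked
  3. H → B ← L → M — B:collider[open]; L:fork[blocks] ⇒ blocked
  4. H → B ← J → L → M — B:collider[open]; J:fork[open]; L:chain[blocks] ⇒ blocked
Since every path is blocked, d-separation holds.

Yes — H and M are d-separated given {B, L}.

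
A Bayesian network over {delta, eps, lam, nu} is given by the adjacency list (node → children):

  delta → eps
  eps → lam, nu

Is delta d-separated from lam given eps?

The only undirected path from delta to lam is:
  1. delta → eps → lam — eps:chain[blocks] ⇒ blocked
Since every path is blocked, d-separation holds.

Yes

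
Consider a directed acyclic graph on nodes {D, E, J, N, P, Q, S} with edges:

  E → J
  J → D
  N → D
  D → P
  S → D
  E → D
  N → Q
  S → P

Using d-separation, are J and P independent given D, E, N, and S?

Yes

4 paths connect J and P; each must be blocked for d-separation to hold:
Path 1: J → D ← S → P
  S is a fork here and S is conditioned on, so the path is blocked at S.
Path 2: J → D → P
  D is a chain here and D is conditioned on, so the path is blocked at D.
Path 3: J ← E → D ← S → P
  E is a fork here and E is conditioned on, so the path is blocked at E.
Path 4: J ← E → D → P
  E is a fork here and E is conditioned on, so the path is blocked at E.
Every path is blocked, so J and P are d-separated given {D, E, N, S}.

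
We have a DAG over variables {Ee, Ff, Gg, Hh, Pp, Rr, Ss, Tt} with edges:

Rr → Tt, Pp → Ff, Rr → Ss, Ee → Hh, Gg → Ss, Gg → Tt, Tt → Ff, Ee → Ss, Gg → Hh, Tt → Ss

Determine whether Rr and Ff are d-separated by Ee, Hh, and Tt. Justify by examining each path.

There are 4 undirected paths between Rr and Ff; checking each against the conditioning set {Ee, Hh, Tt}:
  1. Rr → Tt → Ff — Tt:chain[blocks] ⇒ blocked
  2. Rr → Ss ← Ee → Hh ← Gg → Tt → Ff — Ss:collider[blocks]; Ee:fork[blocks]; Hh:collider[open]; Gg:fork[open]; Tt:chain[blocks] ⇒ blocked
  3. Rr → Ss ← Gg → Tt → Ff — Ss:collider[blocks]; Gg:fork[open]; Tt:chain[blocks] ⇒ blocked
  4. Rr → Ss ← Tt → Ff — Ss:collider[blocks]; Tt:fork[blocks] ⇒ blocked
Every path is blocked, so Rr and Ff are d-separated given {Ee, Hh, Tt}.

Yes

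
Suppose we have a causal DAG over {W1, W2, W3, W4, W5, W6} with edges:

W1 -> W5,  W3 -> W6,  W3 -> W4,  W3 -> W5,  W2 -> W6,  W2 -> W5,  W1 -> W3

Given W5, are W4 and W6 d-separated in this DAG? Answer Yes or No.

No

There are 3 undirected paths between W4 and W6; checking each against the conditioning set {W5}:
  1. W4 ← W3 → W6 — W3:fork[open] ⇒ active
  2. W4 ← W3 → W5 ← W2 → W6 — W3:fork[open]; W5:collider[open]; W2:fork[open] ⇒ active
  3. W4 ← W3 ← W1 → W5 ← W2 → W6 — W3:chain[open]; W1:fork[open]; W5:collider[open]; W2:fork[open] ⇒ active
Since the path W4 ← W3 → W6 is active, W4 and W6 are not d-separated given {W5}.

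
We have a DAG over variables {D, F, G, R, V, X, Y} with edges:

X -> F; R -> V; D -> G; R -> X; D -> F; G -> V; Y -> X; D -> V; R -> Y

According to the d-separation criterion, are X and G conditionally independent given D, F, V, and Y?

6 paths connect X and G; each must be blocked for d-separation to hold:
Path 1: X → F ← D → V ← G
  D is a fork here and D is conditioned on, so the path is blocked at D.
Path 2: X → F ← D → G
  D is a fork here and D is conditioned on, so the path is blocked at D.
Path 3: X ← Y ← R → V ← G
  Y is a chain here and Y is conditioned on, so the path is blocked at Y.
Path 4: X ← Y ← R → V ← D → G
  Y is a chain here and Y is conditioned on, so the path is blocked at Y.
Path 5: X ← R → V ← G
  R is a fork and R is not conditioned on; V is a collider and V is conditioned on, which opens it — no node blocks this path, so it is active.
Path 6: X ← R → V ← D → G
  D is a fork here and D is conditioned on, so the path is blocked at D.
Because an active path exists, X and G are not d-separated.

No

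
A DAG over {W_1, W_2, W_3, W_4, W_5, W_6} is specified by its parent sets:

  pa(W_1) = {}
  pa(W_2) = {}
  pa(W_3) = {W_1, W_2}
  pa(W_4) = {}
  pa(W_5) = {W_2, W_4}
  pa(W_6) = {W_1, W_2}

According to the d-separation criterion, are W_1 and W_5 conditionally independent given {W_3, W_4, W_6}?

There are 2 undirected paths between W_1 and W_5; checking each against the conditioning set {W_3, W_4, W_6}:
Path 1: W_1 → W_3 ← W_2 → W_5
  W_3 is a collider and W_3 is conditioned on, which opens it; W_2 is a fork and W_2 is not conditioned on — no node blocks this path, so it is active.
Path 2: W_1 → W_6 ← W_2 → W_5
  W_6 is a collider and W_6 is conditioned on, which opens it; W_2 is a fork and W_2 is not conditioned on — no node blocks this path, so it is active.
Since the path W_1 → W_3 ← W_2 → W_5 is active, W_1 and W_5 are not d-separated given {W_3, W_4, W_6}.

No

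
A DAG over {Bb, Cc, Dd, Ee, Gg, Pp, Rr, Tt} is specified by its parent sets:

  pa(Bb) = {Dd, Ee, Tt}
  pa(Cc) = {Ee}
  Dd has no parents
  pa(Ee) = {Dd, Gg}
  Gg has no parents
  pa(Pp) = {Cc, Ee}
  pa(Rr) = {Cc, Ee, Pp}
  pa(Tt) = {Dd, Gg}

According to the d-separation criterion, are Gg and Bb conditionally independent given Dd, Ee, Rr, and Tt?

Yes

There are 6 undirected paths between Gg and Bb; checking each against the conditioning set {Dd, Ee, Rr, Tt}:
Path 1: Gg → Tt → Bb
  Tt is a chain here and Tt is conditioned on, so the path is blocked at Tt.
Path 2: Gg → Tt ← Dd → Ee → Bb
  Dd is a fork here and Dd is conditioned on, so the path is blocked at Dd.
Path 3: Gg → Tt ← Dd → Bb
  Dd is a fork here and Dd is conditioned on, so the path is blocked at Dd.
Path 4: Gg → Ee → Bb
  Ee is a chain here and Ee is conditioned on, so the path is blocked at Ee.
Path 5: Gg → Ee ← Dd → Tt → Bb
  Dd is a fork here and Dd is conditioned on, so the path is blocked at Dd.
Path 6: Gg → Ee ← Dd → Bb
  Dd is a fork here and Dd is conditioned on, so the path is blocked at Dd.
Since every path is blocked, d-separation holds.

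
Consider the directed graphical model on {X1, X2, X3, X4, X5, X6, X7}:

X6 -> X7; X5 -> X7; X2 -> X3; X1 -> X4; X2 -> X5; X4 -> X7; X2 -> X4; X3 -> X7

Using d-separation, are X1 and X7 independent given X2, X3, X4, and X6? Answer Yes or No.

3 paths connect X1 and X7; each must be blocked for d-separation to hold:
  1. X1 → X4 → X7 — X4:chain[blocks] ⇒ blocked
  2. X1 → X4 ← X2 → X3 → X7 — X4:collider[open]; X2:fork[blocks]; X3:chain[blocks] ⇒ blocked
  3. X1 → X4 ← X2 → X5 → X7 — X4:collider[open]; X2:fork[blocks]; X5:chain[open] ⇒ blocked
Since every path is blocked, d-separation holds.

Yes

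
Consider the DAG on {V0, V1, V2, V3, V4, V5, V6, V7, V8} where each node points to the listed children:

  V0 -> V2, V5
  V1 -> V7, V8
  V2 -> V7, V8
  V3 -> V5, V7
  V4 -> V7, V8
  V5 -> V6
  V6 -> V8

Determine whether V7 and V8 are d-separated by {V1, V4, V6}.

Enumerating the 6 paths from V7 to V8 and testing each for blocking by {V1, V4, V6}:
Path 1: V7 ← V3 → V5 ← V0 → V2 → V8
  V3 is a fork and V3 is not conditioned on; V5 is a collider and its descendant V6 is conditioned on, which opens it; V0 is a fork and V0 is not conditioned on; V2 is a chain and V2 is not conditioned on — no node blocks this path, so it is active.
Path 2: V7 ← V3 → V5 → V6 → V8
  V6 is a chain here and V6 is conditioned on, so the path is blocked at V6.
Path 3: V7 ← V2 → V8
  V2 is a fork and V2 is not conditioned on — no node blocks this path, so it is active.
Path 4: V7 ← V2 ← V0 → V5 → V6 → V8
  V6 is a chain here and V6 is conditioned on, so the path is blocked at V6.
Path 5: V7 ← V1 → V8
  V1 is a fork here and V1 is conditioned on, so the path is blocked at V1.
Path 6: V7 ← V4 → V8
  V4 is a fork here and V4 is conditioned on, so the path is blocked at V4.
At least one path is unblocked, so d-separation fails.

No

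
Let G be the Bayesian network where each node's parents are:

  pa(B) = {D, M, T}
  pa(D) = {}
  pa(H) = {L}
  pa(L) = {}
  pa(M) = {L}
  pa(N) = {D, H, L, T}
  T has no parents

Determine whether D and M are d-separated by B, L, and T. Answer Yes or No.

6 paths connect D and M; each must be blocked for d-separation to hold:
Path 1: D → N ← H ← L → M
  N is a collider here and neither N nor any of its descendants is conditioned on, so the collider stays closed — the path is blocked at N.
Path 2: D → N ← T → B ← M
  N is a collider here and neither N nor any of its descendants is conditioned on, so the collider stays closed — the path is blocked at N.
Path 3: D → N ← L → M
  N is a collider here and neither N nor any of its descendants is conditioned on, so the collider stays closed — the path is blocked at N.
Path 4: D → B ← M
  B is a collider and B is conditioned on, which opens it — no node blocks this path, so it is active.
Path 5: D → B ← T → N ← H ← L → M
  T is a fork here and T is conditioned on, so the path is blocked at T.
Path 6: D → B ← T → N ← L → M
  T is a fork here and T is conditioned on, so the path is blocked at T.
At least one path is unblocked, so d-separation fails.

No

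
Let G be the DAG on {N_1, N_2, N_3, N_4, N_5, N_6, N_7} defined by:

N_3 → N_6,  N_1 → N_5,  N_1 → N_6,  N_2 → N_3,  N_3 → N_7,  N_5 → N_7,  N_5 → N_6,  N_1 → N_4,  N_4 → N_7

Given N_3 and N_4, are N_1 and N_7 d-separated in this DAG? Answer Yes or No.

No

5 paths connect N_1 and N_7; each must be blocked for d-separation to hold:
  1. N_1 → N_6 ← N_5 → N_7 — N_6:collider[blocks]; N_5:fork[open] ⇒ blocked
  2. N_1 → N_6 ← N_3 → N_7 — N_6:collider[blocks]; N_3:fork[blocks] ⇒ blocked
  3. N_1 → N_4 → N_7 — N_4:chain[blocks] ⇒ blocked
  4. N_1 → N_5 → N_6 ← N_3 → N_7 — N_5:chain[open]; N_6:collider[blocks]; N_3:fork[blocks] ⇒ blocked
  5. N_1 → N_5 → N_7 — N_5:chain[open] ⇒ active
Since the path N_1 → N_5 → N_7 is active, N_1 and N_7 are not d-separated given {N_3, N_4}.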